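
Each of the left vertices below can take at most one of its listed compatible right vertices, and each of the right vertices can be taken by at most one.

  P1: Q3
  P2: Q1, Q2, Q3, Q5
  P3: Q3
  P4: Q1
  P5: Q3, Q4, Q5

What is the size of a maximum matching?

Unit-capacity flow: source→left, listed edges, right→sink; max matching = max flow.
Augmenting path P1→Q3 (+1); matched 1.
Augmenting path P2→Q1 (+1); matched 2.
Augmenting path P5→Q4 (+1); matched 3.
Augmenting path P4→Q1→P2→Q2 (+1); matched 4.
No augmenting path remains; maximum matching = 4.
König certificate: {P2, P4, P5, Q3} is a vertex cover of size 4 (every listed pair touches it), so no matching can be larger.

4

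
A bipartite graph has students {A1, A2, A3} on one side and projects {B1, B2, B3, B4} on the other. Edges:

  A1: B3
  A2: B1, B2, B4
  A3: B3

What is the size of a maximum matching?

Unit-capacity flow: source→left, listed edges, right→sink; max matching = max flow.
Augmenting path A1→B3 (+1); matched 1.
Augmenting path A2→B1 (+1); matched 2.
No augmenting path remains; maximum matching = 2.
König certificate: {A2, B3} is a vertex cover of size 2 (every listed pair touches it), so no matching can be larger.

2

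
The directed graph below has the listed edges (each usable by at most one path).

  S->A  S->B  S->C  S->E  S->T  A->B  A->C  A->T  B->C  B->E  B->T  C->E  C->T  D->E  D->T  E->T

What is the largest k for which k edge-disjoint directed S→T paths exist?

Assign every edge capacity 1; by Menger, the answer equals the max flow.
Path S→T (+1); total 1.
Path S→A→T (+1); total 2.
Path S→B→T (+1); total 3.
Path S→C→T (+1); total 4.
Path S→E→T (+1); total 5.
No residual S→T path; max flow = 5.
Certifying cut of size 5: {S→A, S→B, S→C, S→E, S→T}.

5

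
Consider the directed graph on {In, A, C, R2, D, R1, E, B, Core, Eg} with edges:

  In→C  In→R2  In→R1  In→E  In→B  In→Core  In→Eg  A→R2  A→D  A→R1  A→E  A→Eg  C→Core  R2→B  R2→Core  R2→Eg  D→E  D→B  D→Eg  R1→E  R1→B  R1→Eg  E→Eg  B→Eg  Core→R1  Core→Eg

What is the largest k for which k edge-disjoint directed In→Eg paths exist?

Assign every edge capacity 1; by Menger, the answer equals the max flow.
Path In→Eg (+1); total 1.
Path In→R2→Eg (+1); total 2.
Path In→R1→Eg (+1); total 3.
Path In→E→Eg (+1); total 4.
Path In→B→Eg (+1); total 5.
Path In→Core→Eg (+1); total 6.
No residual In→Eg path; max flow = 6.
Certifying cut of size 6: {B→Eg, Core→Eg, E→Eg, In→Eg, In→R2, R1→Eg}.

6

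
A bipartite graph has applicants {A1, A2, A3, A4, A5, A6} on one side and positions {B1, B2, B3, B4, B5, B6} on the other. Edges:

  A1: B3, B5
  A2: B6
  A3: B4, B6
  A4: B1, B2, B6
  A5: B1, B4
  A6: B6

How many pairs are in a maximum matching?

5

Unit-capacity flow: source→left, listed edges, right→sink; max matching = max flow.
Augmenting path A1→B3 (+1); matched 1.
Augmenting path A2→B6 (+1); matched 2.
Augmenting path A3→B4 (+1); matched 3.
Augmenting path A4→B1 (+1); matched 4.
Augmenting path A5→B1→A4→B2 (+1); matched 5.
No augmenting path remains; maximum matching = 5.
König certificate: {A1, A3, A4, A5, B6} is a vertex cover of size 5 (every listed pair touches it), so no matching can be larger.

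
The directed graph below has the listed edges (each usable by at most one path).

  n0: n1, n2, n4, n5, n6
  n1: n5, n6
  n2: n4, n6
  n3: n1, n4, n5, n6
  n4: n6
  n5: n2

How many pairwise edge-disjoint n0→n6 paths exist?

Assign every edge capacity 1; by Menger, the answer equals the max flow.
Path n0→n6 (+1); total 1.
Path n0→n1→n6 (+1); total 2.
Path n0→n2→n6 (+1); total 3.
Path n0→n4→n6 (+1); total 4.
No residual n0→n6 path; max flow = 4.
Certifying cut of size 4: {n0→n1, n0→n6, n2→n6, n4→n6}.

4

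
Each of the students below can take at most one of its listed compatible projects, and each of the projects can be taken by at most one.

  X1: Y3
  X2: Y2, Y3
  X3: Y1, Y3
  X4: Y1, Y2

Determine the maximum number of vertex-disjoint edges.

Unit-capacity flow: source→left, listed edges, right→sink; max matching = max flow.
Augmenting path X1→Y3 (+1); matched 1.
Augmenting path X2→Y2 (+1); matched 2.
Augmenting path X3→Y1 (+1); matched 3.
No augmenting path remains; maximum matching = 3.
König certificate: {Y1, Y2, Y3} is a vertex cover of size 3 (every listed pair touches it), so no matching can be larger.

3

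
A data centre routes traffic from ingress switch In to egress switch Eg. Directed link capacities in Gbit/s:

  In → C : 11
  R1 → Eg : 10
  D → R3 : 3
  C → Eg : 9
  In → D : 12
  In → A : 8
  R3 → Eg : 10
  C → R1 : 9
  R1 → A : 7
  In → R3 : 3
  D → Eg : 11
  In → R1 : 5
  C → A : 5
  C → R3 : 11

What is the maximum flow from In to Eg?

Augment In→C→Eg: bottleneck 9, flow now 9.
Augment In→D→Eg: bottleneck 11, flow now 20.
Augment In→R1→Eg: bottleneck 5, flow now 25.
Augment In→R3→Eg: bottleneck 3, flow now 28.
Augment In→C→R1→Eg: bottleneck 2, flow now 30.
Augment In→D→R3→Eg: bottleneck 1, flow now 31.
No augmenting path remains; maximum flow = 31.
In the residual graph, reachable from In: {In, A}.
Min-cut edges: In→C (11), In→D (12), In→R1 (5), In→R3 (3); capacity 11 + 12 + 5 + 3 = 31.
This cut is saturated, so no flow can exceed 31.

31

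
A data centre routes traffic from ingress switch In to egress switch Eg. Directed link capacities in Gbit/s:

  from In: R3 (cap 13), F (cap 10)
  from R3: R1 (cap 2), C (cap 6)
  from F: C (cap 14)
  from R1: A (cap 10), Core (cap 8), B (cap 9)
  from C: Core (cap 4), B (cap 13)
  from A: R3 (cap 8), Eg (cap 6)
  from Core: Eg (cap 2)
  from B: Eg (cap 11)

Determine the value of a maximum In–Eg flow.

Augment In→R3→R1→A→Eg: bottleneck 2, flow now 2.
Augment In→R3→C→Core→Eg: bottleneck 2, flow now 4.
Augment In→R3→C→B→Eg: bottleneck 4, flow now 8.
Augment In→F→C→B→Eg: bottleneck 7, flow now 15.
No augmenting path remains; maximum flow = 15.
In the residual graph, reachable from In: {In, R3, F, C, Core, B}.
Min-cut edges: R3→R1 (2), Core→Eg (2), B→Eg (11); capacity 2 + 2 + 11 = 15.
This cut is saturated, so no flow can exceed 15.

15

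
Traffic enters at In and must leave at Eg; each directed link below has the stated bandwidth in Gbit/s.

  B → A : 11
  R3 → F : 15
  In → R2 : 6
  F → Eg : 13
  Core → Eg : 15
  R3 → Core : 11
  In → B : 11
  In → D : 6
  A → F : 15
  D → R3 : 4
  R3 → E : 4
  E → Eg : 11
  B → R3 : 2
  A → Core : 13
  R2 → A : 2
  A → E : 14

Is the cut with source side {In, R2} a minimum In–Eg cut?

No — its capacity is 19, but the minimum cut has capacity 17.

Given cut capacity: 11 + 6 + 2 = 19.
Augment In→R2→A→F→Eg: bottleneck 2, flow now 2.
Augment In→B→R3→F→Eg: bottleneck 2, flow now 4.
Augment In→B→A→F→Eg: bottleneck 9, flow now 13.
Augment In→D→R3→Core→Eg: bottleneck 4, flow now 17.
No augmenting path remains; maximum flow = 17.
In the residual graph, reachable from In: {In, R2, D}.
Min-cut edges: In→B (11), R2→A (2), D→R3 (4); capacity 11 + 2 + 4 = 17.
Cut capacity 19 exceeds the max flow 17, so it is not minimum.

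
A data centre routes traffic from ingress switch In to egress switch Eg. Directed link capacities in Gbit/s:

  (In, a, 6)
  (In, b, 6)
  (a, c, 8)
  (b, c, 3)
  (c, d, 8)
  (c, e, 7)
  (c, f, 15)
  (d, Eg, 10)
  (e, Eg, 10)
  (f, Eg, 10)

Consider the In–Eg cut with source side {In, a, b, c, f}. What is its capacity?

Edges leaving {In, a, b, c, f}: c→d (8), c→e (7), f→Eg (10).
Cut capacity = 8 + 7 + 10 = 25.

25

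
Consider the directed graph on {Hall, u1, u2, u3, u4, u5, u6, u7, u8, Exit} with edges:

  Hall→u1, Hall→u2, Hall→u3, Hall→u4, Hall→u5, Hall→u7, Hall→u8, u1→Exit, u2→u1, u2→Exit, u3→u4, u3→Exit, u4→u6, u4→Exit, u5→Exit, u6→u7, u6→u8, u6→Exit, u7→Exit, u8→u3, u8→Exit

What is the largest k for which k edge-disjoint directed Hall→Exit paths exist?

Assign every edge capacity 1; by Menger, the answer equals the max flow.
Path Hall→u1→Exit (+1); total 1.
Path Hall→u2→Exit (+1); total 2.
Path Hall→u3→Exit (+1); total 3.
Path Hall→u4→Exit (+1); total 4.
Path Hall→u5→Exit (+1); total 5.
Path Hall→u7→Exit (+1); total 6.
Path Hall→u8→Exit (+1); total 7.
No residual Hall→Exit path; max flow = 7.
Certifying cut of size 7: {Hall→u1, Hall→u2, Hall→u3, Hall→u4, Hall→u5, Hall→u7, Hall→u8}.

7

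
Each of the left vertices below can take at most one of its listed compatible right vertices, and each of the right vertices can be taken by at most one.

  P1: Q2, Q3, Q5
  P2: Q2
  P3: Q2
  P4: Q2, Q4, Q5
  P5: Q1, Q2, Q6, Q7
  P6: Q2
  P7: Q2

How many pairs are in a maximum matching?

Unit-capacity flow: source→left, listed edges, right→sink; max matching = max flow.
Augmenting path P1→Q2 (+1); matched 1.
Augmenting path P4→Q4 (+1); matched 2.
Augmenting path P5→Q1 (+1); matched 3.
Augmenting path P2→Q2→P1→Q3 (+1); matched 4.
No augmenting path remains; maximum matching = 4.
König certificate: {P1, P4, P5, Q2} is a vertex cover of size 4 (every listed pair touches it), so no matching can be larger.

4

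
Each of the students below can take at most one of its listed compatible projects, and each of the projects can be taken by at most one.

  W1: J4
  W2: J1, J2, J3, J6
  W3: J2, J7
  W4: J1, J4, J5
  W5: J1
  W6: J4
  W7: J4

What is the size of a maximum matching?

Unit-capacity flow: source→left, listed edges, right→sink; max matching = max flow.
Augmenting path W1→J4 (+1); matched 1.
Augmenting path W2→J1 (+1); matched 2.
Augmenting path W3→J2 (+1); matched 3.
Augmenting path W4→J5 (+1); matched 4.
Augmenting path W5→J1→W2→J3 (+1); matched 5.
No augmenting path remains; maximum matching = 5.
König certificate: {W2, W3, W4, W5, J4} is a vertex cover of size 5 (every listed pair touches it), so no matching can be larger.

5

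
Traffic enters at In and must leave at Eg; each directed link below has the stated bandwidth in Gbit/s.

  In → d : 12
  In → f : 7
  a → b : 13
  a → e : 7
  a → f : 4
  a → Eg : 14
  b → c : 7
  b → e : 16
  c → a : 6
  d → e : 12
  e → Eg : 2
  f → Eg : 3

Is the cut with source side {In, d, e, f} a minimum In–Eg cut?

Yes — it is a minimum cut (capacity 5).

Given cut capacity: 2 + 3 = 5.
Augment In→f→Eg: bottleneck 3, flow now 3.
Augment In→d→e→Eg: bottleneck 2, flow now 5.
No augmenting path remains; maximum flow = 5.
Cut capacity 5 equals the max flow, so it is a minimum cut.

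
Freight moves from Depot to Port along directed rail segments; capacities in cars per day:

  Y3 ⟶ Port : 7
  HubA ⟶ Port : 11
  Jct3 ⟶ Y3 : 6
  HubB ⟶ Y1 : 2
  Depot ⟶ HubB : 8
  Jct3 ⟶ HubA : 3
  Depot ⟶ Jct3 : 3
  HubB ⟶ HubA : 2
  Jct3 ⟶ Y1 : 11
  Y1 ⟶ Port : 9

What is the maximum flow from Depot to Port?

7

Augment Depot→Jct3→Y3→Port: bottleneck 3, flow now 3.
Augment Depot→HubB→Y1→Port: bottleneck 2, flow now 5.
Augment Depot→HubB→HubA→Port: bottleneck 2, flow now 7.
No augmenting path remains; maximum flow = 7.
In the residual graph, reachable from Depot: {Depot, HubB}.
Min-cut edges: Depot→Jct3 (3), HubB→Y1 (2), HubB→HubA (2); capacity 3 + 2 + 2 = 7.
This cut is saturated, so no flow can exceed 7.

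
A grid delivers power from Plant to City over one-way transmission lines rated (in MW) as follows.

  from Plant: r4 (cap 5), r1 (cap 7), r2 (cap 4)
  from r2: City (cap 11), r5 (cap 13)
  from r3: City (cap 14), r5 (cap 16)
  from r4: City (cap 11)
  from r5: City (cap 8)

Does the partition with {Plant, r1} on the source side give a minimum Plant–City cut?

Yes — it is a minimum cut (capacity 9).

Given cut capacity: 4 + 5 = 9.
Augment Plant→r2→City: bottleneck 4, flow now 4.
Augment Plant→r4→City: bottleneck 5, flow now 9.
No augmenting path remains; maximum flow = 9.
Cut capacity 9 equals the max flow, so it is a minimum cut.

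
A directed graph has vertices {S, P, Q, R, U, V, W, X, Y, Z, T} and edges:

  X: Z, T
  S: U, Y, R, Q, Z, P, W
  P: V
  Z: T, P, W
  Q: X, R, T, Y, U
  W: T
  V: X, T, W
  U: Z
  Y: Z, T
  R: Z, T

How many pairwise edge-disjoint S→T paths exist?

Assign every edge capacity 1; by Menger, the answer equals the max flow.
Path S→Q→T (+1); total 1.
Path S→R→T (+1); total 2.
Path S→W→T (+1); total 3.
Path S→Y→T (+1); total 4.
Path S→Z→T (+1); total 5.
Path S→P→V→T (+1); total 6.
No residual S→T path; max flow = 6.
Certifying cut of size 6: {P→V, S→Q, S→R, S→Y, W→T, Z→T}.

6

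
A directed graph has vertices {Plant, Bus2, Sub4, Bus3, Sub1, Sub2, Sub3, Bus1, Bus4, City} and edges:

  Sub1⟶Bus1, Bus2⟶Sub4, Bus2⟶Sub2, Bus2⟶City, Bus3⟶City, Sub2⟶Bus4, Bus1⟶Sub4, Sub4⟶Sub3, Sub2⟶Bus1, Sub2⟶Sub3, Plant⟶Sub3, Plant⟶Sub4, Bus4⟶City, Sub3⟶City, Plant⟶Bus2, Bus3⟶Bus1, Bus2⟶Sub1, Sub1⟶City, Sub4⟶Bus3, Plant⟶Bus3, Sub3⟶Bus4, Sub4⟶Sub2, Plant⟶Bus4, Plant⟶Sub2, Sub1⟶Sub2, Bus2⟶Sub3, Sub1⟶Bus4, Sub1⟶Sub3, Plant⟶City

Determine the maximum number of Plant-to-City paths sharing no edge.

5

Assign every edge capacity 1; by Menger, the answer equals the max flow.
Path Plant→City (+1); total 1.
Path Plant→Bus2→City (+1); total 2.
Path Plant→Bus3→City (+1); total 3.
Path Plant→Sub3→City (+1); total 4.
Path Plant→Bus4→City (+1); total 5.
No residual Plant→City path; max flow = 5.
Certifying cut of size 5: {Bus3→City, Bus4→City, Plant→Bus2, Plant→City, Sub3→City}.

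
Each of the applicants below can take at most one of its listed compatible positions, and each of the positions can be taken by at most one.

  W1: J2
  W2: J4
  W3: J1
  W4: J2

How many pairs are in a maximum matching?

3

Unit-capacity flow: source→left, listed edges, right→sink; max matching = max flow.
Augmenting path W1→J2 (+1); matched 1.
Augmenting path W2→J4 (+1); matched 2.
Augmenting path W3→J1 (+1); matched 3.
No augmenting path remains; maximum matching = 3.
König certificate: {W2, W3, J2} is a vertex cover of size 3 (every listed pair touches it), so no matching can be larger.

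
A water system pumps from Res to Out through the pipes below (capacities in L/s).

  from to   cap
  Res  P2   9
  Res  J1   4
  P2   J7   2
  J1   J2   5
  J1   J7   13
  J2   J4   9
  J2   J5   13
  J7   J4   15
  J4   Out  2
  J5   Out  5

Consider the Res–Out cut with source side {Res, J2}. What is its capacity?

Edges leaving {Res, J2}: Res→P2 (9), Res→J1 (4), J2→J4 (9), J2→J5 (13).
Cut capacity = 9 + 4 + 9 + 13 = 35.

35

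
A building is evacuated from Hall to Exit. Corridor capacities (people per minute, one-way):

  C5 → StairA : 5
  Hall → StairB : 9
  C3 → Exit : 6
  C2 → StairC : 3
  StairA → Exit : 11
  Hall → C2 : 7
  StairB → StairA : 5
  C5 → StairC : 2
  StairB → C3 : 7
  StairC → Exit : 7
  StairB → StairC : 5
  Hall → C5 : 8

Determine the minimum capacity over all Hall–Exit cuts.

Augment Hall→C2→StairC→Exit: bottleneck 3, flow now 3.
Augment Hall→StairB→StairC→Exit: bottleneck 4, flow now 7.
Augment Hall→StairB→StairA→Exit: bottleneck 5, flow now 12.
Augment Hall→C5→StairA→Exit: bottleneck 5, flow now 17.
Augment Hall→C5→StairC→StairB→C3→Exit: bottleneck 2, flow now 19. (uses reverse residual edge)
No augmenting path remains; maximum flow = 19.
By max-flow min-cut, the minimum cut capacity equals the max flow.
In the residual graph, reachable from Hall: {Hall, C2, C5}.
Min-cut edges: Hall→StairB (9), C2→StairC (3), C5→StairC (2), C5→StairA (5); capacity 9 + 3 + 2 + 5 = 19.

19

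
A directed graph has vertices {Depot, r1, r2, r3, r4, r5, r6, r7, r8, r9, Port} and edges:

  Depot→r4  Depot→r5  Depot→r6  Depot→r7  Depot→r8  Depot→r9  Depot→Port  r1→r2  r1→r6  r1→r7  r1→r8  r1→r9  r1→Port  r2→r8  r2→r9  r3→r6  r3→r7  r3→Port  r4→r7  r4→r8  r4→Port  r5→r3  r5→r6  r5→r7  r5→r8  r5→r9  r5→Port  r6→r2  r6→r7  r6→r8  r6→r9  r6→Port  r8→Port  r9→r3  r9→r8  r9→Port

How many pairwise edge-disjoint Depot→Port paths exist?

Assign every edge capacity 1; by Menger, the answer equals the max flow.
Path Depot→Port (+1); total 1.
Path Depot→r4→Port (+1); total 2.
Path Depot→r5→Port (+1); total 3.
Path Depot→r6→Port (+1); total 4.
Path Depot→r8→Port (+1); total 5.
Path Depot→r9→Port (+1); total 6.
No residual Depot→Port path; max flow = 6.
Certifying cut of size 6: {Depot→Port, Depot→r4, Depot→r5, Depot→r6, Depot→r8, Depot→r9}.

6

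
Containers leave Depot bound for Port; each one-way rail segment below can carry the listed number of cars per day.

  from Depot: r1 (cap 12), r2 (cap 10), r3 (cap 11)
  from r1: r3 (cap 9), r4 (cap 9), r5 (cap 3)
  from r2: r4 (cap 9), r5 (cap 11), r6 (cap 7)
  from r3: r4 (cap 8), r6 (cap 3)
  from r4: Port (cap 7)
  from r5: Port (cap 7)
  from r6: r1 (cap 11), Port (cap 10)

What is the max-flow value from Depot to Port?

Augment Depot→r1→r4→Port: bottleneck 7, flow now 7.
Augment Depot→r1→r5→Port: bottleneck 3, flow now 10.
Augment Depot→r2→r5→Port: bottleneck 4, flow now 14.
Augment Depot→r2→r6→Port: bottleneck 6, flow now 20.
Augment Depot→r3→r6→Port: bottleneck 3, flow now 23.
No augmenting path remains; maximum flow = 23.
In the residual graph, reachable from Depot: {Depot, r1, r3, r4}.
Min-cut edges: Depot→r2 (10), r1→r5 (3), r3→r6 (3), r4→Port (7); capacity 10 + 3 + 3 + 7 = 23.
This cut is saturated, so no flow can exceed 23.

23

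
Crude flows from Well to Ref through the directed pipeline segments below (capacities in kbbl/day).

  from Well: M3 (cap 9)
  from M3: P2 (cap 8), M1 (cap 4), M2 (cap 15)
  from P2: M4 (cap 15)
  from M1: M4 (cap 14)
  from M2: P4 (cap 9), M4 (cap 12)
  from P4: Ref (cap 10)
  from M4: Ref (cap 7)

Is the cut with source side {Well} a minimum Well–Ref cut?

Given cut capacity: 9 = 9.
Augment Well→M3→P2→M4→Ref: bottleneck 7, flow now 7.
Augment Well→M3→M2→P4→Ref: bottleneck 2, flow now 9.
No augmenting path remains; maximum flow = 9.
Cut capacity 9 equals the max flow, so it is a minimum cut.

Yes — it is a minimum cut (capacity 9).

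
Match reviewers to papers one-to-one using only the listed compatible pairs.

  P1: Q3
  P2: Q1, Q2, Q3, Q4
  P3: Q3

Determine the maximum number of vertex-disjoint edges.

Unit-capacity flow: source→left, listed edges, right→sink; max matching = max flow.
Augmenting path P1→Q3 (+1); matched 1.
Augmenting path P2→Q1 (+1); matched 2.
No augmenting path remains; maximum matching = 2.
König certificate: {P2, Q3} is a vertex cover of size 2 (every listed pair touches it), so no matching can be larger.

2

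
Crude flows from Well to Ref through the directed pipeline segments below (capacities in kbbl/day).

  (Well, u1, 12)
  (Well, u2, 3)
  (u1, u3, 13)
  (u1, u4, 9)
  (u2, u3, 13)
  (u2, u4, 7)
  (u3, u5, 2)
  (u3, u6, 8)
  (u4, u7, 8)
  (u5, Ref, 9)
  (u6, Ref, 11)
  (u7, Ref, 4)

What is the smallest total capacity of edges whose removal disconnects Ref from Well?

Augment Well→u1→u3→u5→Ref: bottleneck 2, flow now 2.
Augment Well→u1→u3→u6→Ref: bottleneck 8, flow now 10.
Augment Well→u1→u4→u7→Ref: bottleneck 2, flow now 12.
Augment Well→u2→u4→u7→Ref: bottleneck 2, flow now 14.
No augmenting path remains; maximum flow = 14.
By max-flow min-cut, the minimum cut capacity equals the max flow.
In the residual graph, reachable from Well: {Well, u1, u2, u3, u4, u7}.
Min-cut edges: u3→u5 (2), u3→u6 (8), u7→Ref (4); capacity 2 + 8 + 4 = 14.

14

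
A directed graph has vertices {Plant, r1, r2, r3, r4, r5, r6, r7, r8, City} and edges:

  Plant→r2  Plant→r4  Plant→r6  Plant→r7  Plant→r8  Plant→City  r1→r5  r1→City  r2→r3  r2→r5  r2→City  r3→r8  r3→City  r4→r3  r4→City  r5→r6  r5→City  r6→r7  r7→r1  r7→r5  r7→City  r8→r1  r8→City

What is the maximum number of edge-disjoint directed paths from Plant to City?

6

Assign every edge capacity 1; by Menger, the answer equals the max flow.
Path Plant→City (+1); total 1.
Path Plant→r2→City (+1); total 2.
Path Plant→r4→City (+1); total 3.
Path Plant→r7→City (+1); total 4.
Path Plant→r8→City (+1); total 5.
Path Plant→r6→r7→r1→City (+1); total 6.
No residual Plant→City path; max flow = 6.
Certifying cut of size 6: {Plant→City, Plant→r2, Plant→r4, Plant→r6, Plant→r7, Plant→r8}.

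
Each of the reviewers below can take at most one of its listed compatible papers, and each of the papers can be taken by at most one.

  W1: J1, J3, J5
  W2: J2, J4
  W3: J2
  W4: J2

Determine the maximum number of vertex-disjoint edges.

Unit-capacity flow: source→left, listed edges, right→sink; max matching = max flow.
Augmenting path W1→J1 (+1); matched 1.
Augmenting path W2→J2 (+1); matched 2.
Augmenting path W3→J2→W2→J4 (+1); matched 3.
No augmenting path remains; maximum matching = 3.
König certificate: {W1, W2, J2} is a vertex cover of size 3 (every listed pair touches it), so no matching can be larger.

3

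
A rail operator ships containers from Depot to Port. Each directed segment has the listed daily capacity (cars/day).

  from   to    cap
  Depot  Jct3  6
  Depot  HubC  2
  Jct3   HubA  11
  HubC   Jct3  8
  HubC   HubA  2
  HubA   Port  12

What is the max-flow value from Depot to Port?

8

Augment Depot→Jct3→HubA→Port: bottleneck 6, flow now 6.
Augment Depot→HubC→HubA→Port: bottleneck 2, flow now 8.
No augmenting path remains; maximum flow = 8.
In the residual graph, reachable from Depot: {Depot}.
Min-cut edges: Depot→Jct3 (6), Depot→HubC (2); capacity 6 + 2 = 8.
This cut is saturated, so no flow can exceed 8.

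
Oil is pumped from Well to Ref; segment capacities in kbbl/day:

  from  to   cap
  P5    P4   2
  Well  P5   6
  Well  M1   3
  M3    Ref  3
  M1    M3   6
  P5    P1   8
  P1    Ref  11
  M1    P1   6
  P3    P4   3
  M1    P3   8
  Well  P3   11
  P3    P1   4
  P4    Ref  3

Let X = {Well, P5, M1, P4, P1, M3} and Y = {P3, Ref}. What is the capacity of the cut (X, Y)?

36

Edges leaving {Well, P5, M1, P4, P1, M3}: Well→P3 (11), M1→P3 (8), P4→Ref (3), P1→Ref (11), M3→Ref (3).
Cut capacity = 11 + 8 + 3 + 11 + 3 = 36.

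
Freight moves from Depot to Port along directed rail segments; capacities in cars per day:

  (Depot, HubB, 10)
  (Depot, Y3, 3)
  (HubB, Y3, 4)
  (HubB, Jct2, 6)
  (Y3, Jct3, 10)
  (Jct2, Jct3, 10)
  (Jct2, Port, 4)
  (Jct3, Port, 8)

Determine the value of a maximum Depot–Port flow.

Augment Depot→HubB→Jct2→Port: bottleneck 4, flow now 4.
Augment Depot→Y3→Jct3→Port: bottleneck 3, flow now 7.
Augment Depot→HubB→Y3→Jct3→Port: bottleneck 4, flow now 11.
Augment Depot→HubB→Jct2→Jct3→Port: bottleneck 1, flow now 12.
No augmenting path remains; maximum flow = 12.
In the residual graph, reachable from Depot: {Depot, HubB, Y3, Jct2, Jct3}.
Min-cut edges: Jct2→Port (4), Jct3→Port (8); capacity 4 + 8 = 12.
This cut is saturated, so no flow can exceed 12.

12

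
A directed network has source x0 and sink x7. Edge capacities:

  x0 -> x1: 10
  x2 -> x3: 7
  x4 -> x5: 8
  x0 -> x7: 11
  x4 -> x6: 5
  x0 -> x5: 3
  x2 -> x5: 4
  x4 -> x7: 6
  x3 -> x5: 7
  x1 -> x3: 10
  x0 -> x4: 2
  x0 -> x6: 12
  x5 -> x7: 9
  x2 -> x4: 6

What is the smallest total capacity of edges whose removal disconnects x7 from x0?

Augment x0→x7: bottleneck 11, flow now 11.
Augment x0→x4→x7: bottleneck 2, flow now 13.
Augment x0→x5→x7: bottleneck 3, flow now 16.
Augment x0→x1→x3→x5→x7: bottleneck 6, flow now 22.
No augmenting path remains; maximum flow = 22.
By max-flow min-cut, the minimum cut capacity equals the max flow.
In the residual graph, reachable from x0: {x0, x1, x3, x5, x6}.
Min-cut edges: x0→x4 (2), x0→x7 (11), x5→x7 (9); capacity 2 + 11 + 9 = 22.

22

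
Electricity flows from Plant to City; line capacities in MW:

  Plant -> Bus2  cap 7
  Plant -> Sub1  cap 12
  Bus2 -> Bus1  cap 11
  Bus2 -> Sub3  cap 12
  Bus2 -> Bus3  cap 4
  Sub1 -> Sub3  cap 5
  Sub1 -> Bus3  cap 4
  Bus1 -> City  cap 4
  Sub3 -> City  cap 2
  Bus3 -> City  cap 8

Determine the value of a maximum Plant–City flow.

13

Augment Plant→Bus2→Bus1→City: bottleneck 4, flow now 4.
Augment Plant→Bus2→Sub3→City: bottleneck 2, flow now 6.
Augment Plant→Bus2→Bus3→City: bottleneck 1, flow now 7.
Augment Plant→Sub1→Bus3→City: bottleneck 4, flow now 11.
Augment Plant→Sub1→Sub3→Bus2→Bus3→City: bottleneck 2, flow now 13. (uses reverse residual edge)
No augmenting path remains; maximum flow = 13.
In the residual graph, reachable from Plant: {Plant, Sub1, Sub3}.
Min-cut edges: Plant→Bus2 (7), Sub1→Bus3 (4), Sub3→City (2); capacity 7 + 4 + 2 = 13.
This cut is saturated, so no flow can exceed 13.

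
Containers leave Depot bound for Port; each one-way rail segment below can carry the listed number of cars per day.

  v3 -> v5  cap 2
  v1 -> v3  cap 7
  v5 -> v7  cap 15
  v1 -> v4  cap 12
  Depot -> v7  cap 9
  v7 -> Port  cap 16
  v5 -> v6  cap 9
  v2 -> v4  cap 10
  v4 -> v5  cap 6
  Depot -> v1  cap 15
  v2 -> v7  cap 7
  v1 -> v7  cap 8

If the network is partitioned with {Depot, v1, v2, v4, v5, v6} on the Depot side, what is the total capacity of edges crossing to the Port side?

Edges leaving {Depot, v1, v2, v4, v5, v6}: Depot→v7 (9), v1→v3 (7), v1→v7 (8), v2→v7 (7), v5→v7 (15).
Cut capacity = 9 + 7 + 8 + 7 + 15 = 46.

46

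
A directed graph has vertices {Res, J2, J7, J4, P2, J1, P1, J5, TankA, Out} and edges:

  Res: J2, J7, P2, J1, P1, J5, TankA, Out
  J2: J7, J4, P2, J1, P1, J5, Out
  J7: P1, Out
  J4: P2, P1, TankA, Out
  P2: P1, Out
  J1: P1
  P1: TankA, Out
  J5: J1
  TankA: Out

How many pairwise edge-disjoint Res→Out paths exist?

Assign every edge capacity 1; by Menger, the answer equals the max flow.
Path Res→Out (+1); total 1.
Path Res→J2→Out (+1); total 2.
Path Res→J7→Out (+1); total 3.
Path Res→P2→Out (+1); total 4.
Path Res→P1→Out (+1); total 5.
Path Res→TankA→Out (+1); total 6.
No residual Res→Out path; max flow = 6.
Certifying cut of size 6: {P1→Out, Res→J2, Res→J7, Res→Out, Res→P2, TankA→Out}.

6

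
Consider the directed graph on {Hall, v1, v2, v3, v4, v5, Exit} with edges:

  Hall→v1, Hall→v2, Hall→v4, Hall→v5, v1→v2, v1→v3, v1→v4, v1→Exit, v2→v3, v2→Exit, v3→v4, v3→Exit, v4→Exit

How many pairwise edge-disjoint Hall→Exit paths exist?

Assign every edge capacity 1; by Menger, the answer equals the max flow.
Path Hall→v1→Exit (+1); total 1.
Path Hall→v2→Exit (+1); total 2.
Path Hall→v4→Exit (+1); total 3.
No residual Hall→Exit path; max flow = 3.
Certifying cut of size 3: {Hall→v1, Hall→v2, Hall→v4}.

3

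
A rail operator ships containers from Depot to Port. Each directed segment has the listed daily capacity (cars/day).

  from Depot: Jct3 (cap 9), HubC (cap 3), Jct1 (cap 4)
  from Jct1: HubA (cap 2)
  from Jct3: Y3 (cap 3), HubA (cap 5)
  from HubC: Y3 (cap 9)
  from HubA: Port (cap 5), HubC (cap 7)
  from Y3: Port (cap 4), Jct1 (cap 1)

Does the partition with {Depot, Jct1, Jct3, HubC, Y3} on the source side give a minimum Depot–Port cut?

No — its capacity is 11, but the minimum cut has capacity 9.

Given cut capacity: 2 + 5 + 4 = 11.
Augment Depot→Jct1→HubA→Port: bottleneck 2, flow now 2.
Augment Depot→Jct3→HubA→Port: bottleneck 3, flow now 5.
Augment Depot→Jct3→Y3→Port: bottleneck 3, flow now 8.
Augment Depot→HubC→Y3→Port: bottleneck 1, flow now 9.
No augmenting path remains; maximum flow = 9.
In the residual graph, reachable from Depot: {Depot, Jct1, Jct3, HubC, HubA, Y3}.
Min-cut edges: HubA→Port (5), Y3→Port (4); capacity 5 + 4 = 9.
Cut capacity 11 exceeds the max flow 9, so it is not minimum.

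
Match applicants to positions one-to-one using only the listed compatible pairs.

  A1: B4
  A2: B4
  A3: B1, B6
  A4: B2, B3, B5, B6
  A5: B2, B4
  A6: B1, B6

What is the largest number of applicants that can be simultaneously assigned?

5

Unit-capacity flow: source→left, listed edges, right→sink; max matching = max flow.
Augmenting path A1→B4 (+1); matched 1.
Augmenting path A3→B1 (+1); matched 2.
Augmenting path A4→B2 (+1); matched 3.
Augmenting path A6→B6 (+1); matched 4.
Augmenting path A5→B2→A4→B3 (+1); matched 5.
No augmenting path remains; maximum matching = 5.
König certificate: {A3, A4, A5, A6, B4} is a vertex cover of size 5 (every listed pair touches it), so no matching can be larger.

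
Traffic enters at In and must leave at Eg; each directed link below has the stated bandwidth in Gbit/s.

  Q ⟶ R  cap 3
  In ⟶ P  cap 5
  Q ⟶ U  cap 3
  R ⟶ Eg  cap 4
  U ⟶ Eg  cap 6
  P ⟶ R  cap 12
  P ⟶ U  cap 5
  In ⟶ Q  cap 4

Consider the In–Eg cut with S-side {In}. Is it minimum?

Given cut capacity: 5 + 4 = 9.
Augment In→P→R→Eg: bottleneck 4, flow now 4.
Augment In→P→U→Eg: bottleneck 1, flow now 5.
Augment In→Q→U→Eg: bottleneck 3, flow now 8.
Augment In→Q→R→P→U→Eg: bottleneck 1, flow now 9. (uses reverse residual edge)
No augmenting path remains; maximum flow = 9.
Cut capacity 9 equals the max flow, so it is a minimum cut.

Yes — it is a minimum cut (capacity 9).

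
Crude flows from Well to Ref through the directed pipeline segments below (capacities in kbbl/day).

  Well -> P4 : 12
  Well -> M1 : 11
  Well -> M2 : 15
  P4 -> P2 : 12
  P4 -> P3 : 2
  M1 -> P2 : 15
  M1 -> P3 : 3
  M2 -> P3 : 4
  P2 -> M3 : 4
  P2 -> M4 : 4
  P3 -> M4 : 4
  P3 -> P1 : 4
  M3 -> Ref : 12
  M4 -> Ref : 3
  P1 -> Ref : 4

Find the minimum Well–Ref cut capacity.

11

Augment Well→P4→P2→M3→Ref: bottleneck 4, flow now 4.
Augment Well→P4→P2→M4→Ref: bottleneck 3, flow now 7.
Augment Well→P4→P3→P1→Ref: bottleneck 2, flow now 9.
Augment Well→M1→P3→P1→Ref: bottleneck 2, flow now 11.
No augmenting path remains; maximum flow = 11.
By max-flow min-cut, the minimum cut capacity equals the max flow.
In the residual graph, reachable from Well: {Well, P4, M1, M2, P2, P3, M4}.
Min-cut edges: P2→M3 (4), P3→P1 (4), M4→Ref (3); capacity 4 + 4 + 3 = 11.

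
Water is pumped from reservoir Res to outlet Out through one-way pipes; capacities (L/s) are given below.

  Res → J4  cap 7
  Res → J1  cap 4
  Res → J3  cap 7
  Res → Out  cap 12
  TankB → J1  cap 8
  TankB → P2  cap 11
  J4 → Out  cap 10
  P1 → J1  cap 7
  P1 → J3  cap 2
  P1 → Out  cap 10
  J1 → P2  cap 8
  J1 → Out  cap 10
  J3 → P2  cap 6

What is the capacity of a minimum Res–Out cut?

Augment Res→Out: bottleneck 12, flow now 12.
Augment Res→J4→Out: bottleneck 7, flow now 19.
Augment Res→J1→Out: bottleneck 4, flow now 23.
No augmenting path remains; maximum flow = 23.
By max-flow min-cut, the minimum cut capacity equals the max flow.
In the residual graph, reachable from Res: {Res, J3, P2}.
Min-cut edges: Res→J4 (7), Res→J1 (4), Res→Out (12); capacity 7 + 4 + 12 = 23.

23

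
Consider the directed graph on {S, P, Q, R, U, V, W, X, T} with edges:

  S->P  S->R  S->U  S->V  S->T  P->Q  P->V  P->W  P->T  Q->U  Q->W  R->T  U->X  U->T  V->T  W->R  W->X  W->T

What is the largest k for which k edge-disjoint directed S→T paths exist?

5

Assign every edge capacity 1; by Menger, the answer equals the max flow.
Path S→T (+1); total 1.
Path S→P→T (+1); total 2.
Path S→R→T (+1); total 3.
Path S→U→T (+1); total 4.
Path S→V→T (+1); total 5.
No residual S→T path; max flow = 5.
Certifying cut of size 5: {S→P, S→R, S→T, S→U, S→V}.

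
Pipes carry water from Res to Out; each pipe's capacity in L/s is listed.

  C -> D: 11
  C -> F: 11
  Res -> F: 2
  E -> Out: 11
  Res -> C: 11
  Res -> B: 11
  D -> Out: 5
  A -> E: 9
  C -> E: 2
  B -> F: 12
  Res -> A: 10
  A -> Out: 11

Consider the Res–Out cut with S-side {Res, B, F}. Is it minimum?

No — its capacity is 21, but the minimum cut has capacity 17.

Given cut capacity: 10 + 11 = 21.
Augment Res→A→Out: bottleneck 10, flow now 10.
Augment Res→C→D→Out: bottleneck 5, flow now 15.
Augment Res→C→E→Out: bottleneck 2, flow now 17.
No augmenting path remains; maximum flow = 17.
In the residual graph, reachable from Res: {Res, B, C, D, F}.
Min-cut edges: Res→A (10), C→E (2), D→Out (5); capacity 10 + 2 + 5 = 17.
Cut capacity 21 exceeds the max flow 17, so it is not minimum.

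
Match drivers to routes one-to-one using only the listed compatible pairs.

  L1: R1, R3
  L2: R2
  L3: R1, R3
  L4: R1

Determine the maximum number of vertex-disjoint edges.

3

Unit-capacity flow: source→left, listed edges, right→sink; max matching = max flow.
Augmenting path L1→R1 (+1); matched 1.
Augmenting path L2→R2 (+1); matched 2.
Augmenting path L3→R3 (+1); matched 3.
No augmenting path remains; maximum matching = 3.
König certificate: {L2, R1, R3} is a vertex cover of size 3 (every listed pair touches it), so no matching can be larger.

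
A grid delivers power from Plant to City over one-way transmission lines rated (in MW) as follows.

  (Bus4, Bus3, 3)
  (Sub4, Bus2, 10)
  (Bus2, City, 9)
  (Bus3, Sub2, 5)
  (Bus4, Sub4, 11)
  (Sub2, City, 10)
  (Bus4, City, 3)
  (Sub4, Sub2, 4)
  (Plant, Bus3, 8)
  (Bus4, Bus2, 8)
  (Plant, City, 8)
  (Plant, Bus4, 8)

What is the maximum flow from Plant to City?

Augment Plant→City: bottleneck 8, flow now 8.
Augment Plant→Bus4→City: bottleneck 3, flow now 11.
Augment Plant→Bus4→Bus2→City: bottleneck 5, flow now 16.
Augment Plant→Bus3→Sub2→City: bottleneck 5, flow now 21.
No augmenting path remains; maximum flow = 21.
In the residual graph, reachable from Plant: {Plant, Bus3}.
Min-cut edges: Plant→Bus4 (8), Plant→City (8), Bus3→Sub2 (5); capacity 8 + 8 + 5 = 21.
This cut is saturated, so no flow can exceed 21.

21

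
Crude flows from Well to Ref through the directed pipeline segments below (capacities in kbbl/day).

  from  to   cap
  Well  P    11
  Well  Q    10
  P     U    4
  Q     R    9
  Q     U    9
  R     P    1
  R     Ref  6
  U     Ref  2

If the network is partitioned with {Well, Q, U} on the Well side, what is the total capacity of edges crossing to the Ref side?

22

Edges leaving {Well, Q, U}: Well→P (11), Q→R (9), U→Ref (2).
Cut capacity = 11 + 9 + 2 = 22.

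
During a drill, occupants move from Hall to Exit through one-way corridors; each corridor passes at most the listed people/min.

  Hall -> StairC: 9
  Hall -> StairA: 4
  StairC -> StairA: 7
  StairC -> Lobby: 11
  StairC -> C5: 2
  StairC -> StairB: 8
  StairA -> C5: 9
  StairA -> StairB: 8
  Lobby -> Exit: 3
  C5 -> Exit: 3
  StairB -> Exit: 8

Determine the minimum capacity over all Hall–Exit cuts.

Augment Hall→StairC→Lobby→Exit: bottleneck 3, flow now 3.
Augment Hall→StairC→C5→Exit: bottleneck 2, flow now 5.
Augment Hall→StairC→StairB→Exit: bottleneck 4, flow now 9.
Augment Hall→StairA→C5→Exit: bottleneck 1, flow now 10.
Augment Hall→StairA→StairB→Exit: bottleneck 3, flow now 13.
No augmenting path remains; maximum flow = 13.
By max-flow min-cut, the minimum cut capacity equals the max flow.
In the residual graph, reachable from Hall: {Hall}.
Min-cut edges: Hall→StairC (9), Hall→StairA (4); capacity 9 + 4 = 13.

13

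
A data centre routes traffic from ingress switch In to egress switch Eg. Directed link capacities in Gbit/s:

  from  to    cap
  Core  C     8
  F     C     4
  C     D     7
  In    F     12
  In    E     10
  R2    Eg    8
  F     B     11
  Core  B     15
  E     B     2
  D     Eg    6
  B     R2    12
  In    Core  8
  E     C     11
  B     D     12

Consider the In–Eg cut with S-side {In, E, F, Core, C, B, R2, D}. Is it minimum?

Yes — it is a minimum cut (capacity 14).

Given cut capacity: 8 + 6 = 14.
Augment In→E→C→D→Eg: bottleneck 6, flow now 6.
Augment In→E→B→R2→Eg: bottleneck 2, flow now 8.
Augment In→F→B→R2→Eg: bottleneck 6, flow now 14.
No augmenting path remains; maximum flow = 14.
Cut capacity 14 equals the max flow, so it is a minimum cut.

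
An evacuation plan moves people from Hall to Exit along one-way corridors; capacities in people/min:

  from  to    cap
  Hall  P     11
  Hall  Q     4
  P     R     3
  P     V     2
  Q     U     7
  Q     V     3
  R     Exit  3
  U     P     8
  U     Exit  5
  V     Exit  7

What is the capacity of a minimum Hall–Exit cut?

9

Augment Hall→P→R→Exit: bottleneck 3, flow now 3.
Augment Hall→P→V→Exit: bottleneck 2, flow now 5.
Augment Hall→Q→U→Exit: bottleneck 4, flow now 9.
No augmenting path remains; maximum flow = 9.
By max-flow min-cut, the minimum cut capacity equals the max flow.
In the residual graph, reachable from Hall: {Hall, P}.
Min-cut edges: Hall→Q (4), P→R (3), P→V (2); capacity 4 + 3 + 2 = 9.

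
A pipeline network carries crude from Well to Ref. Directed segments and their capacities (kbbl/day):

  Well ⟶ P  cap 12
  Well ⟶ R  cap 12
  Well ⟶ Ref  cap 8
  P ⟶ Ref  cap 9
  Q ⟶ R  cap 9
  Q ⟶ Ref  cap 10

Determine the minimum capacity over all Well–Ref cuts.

17

Augment Well→Ref: bottleneck 8, flow now 8.
Augment Well→P→Ref: bottleneck 9, flow now 17.
No augmenting path remains; maximum flow = 17.
By max-flow min-cut, the minimum cut capacity equals the max flow.
In the residual graph, reachable from Well: {Well, P, R}.
Min-cut edges: Well→Ref (8), P→Ref (9); capacity 8 + 9 = 17.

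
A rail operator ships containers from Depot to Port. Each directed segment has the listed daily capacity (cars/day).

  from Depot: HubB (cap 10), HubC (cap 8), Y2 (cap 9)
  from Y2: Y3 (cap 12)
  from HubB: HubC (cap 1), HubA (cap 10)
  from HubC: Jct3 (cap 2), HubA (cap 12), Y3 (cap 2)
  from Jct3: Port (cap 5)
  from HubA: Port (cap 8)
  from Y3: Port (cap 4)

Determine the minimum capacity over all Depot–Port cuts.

14

Augment Depot→Y2→Y3→Port: bottleneck 4, flow now 4.
Augment Depot→HubB→HubA→Port: bottleneck 8, flow now 12.
Augment Depot→HubC→Jct3→Port: bottleneck 2, flow now 14.
No augmenting path remains; maximum flow = 14.
By max-flow min-cut, the minimum cut capacity equals the max flow.
In the residual graph, reachable from Depot: {Depot, Y2, HubB, HubC, HubA, Y3}.
Min-cut edges: HubC→Jct3 (2), HubA→Port (8), Y3→Port (4); capacity 2 + 8 + 4 = 14.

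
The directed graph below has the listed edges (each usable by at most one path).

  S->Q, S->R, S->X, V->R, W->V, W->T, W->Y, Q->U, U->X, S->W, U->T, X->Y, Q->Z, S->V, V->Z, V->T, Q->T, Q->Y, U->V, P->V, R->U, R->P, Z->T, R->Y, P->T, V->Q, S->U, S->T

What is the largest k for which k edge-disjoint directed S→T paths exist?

Assign every edge capacity 1; by Menger, the answer equals the max flow.
Path S→T (+1); total 1.
Path S→Q→T (+1); total 2.
Path S→U→T (+1); total 3.
Path S→V→T (+1); total 4.
Path S→W→T (+1); total 5.
Path S→R→P→T (+1); total 6.
No residual S→T path; max flow = 6.
Certifying cut of size 6: {S→Q, S→R, S→T, S→U, S→V, S→W}.

6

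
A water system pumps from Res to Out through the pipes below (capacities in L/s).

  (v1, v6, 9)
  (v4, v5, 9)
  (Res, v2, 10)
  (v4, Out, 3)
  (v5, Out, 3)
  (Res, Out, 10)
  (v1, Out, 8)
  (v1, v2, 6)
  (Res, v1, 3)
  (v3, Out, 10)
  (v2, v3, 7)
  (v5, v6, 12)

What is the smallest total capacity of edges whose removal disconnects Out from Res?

Augment Res→Out: bottleneck 10, flow now 10.
Augment Res→v1→Out: bottleneck 3, flow now 13.
Augment Res→v2→v3→Out: bottleneck 7, flow now 20.
No augmenting path remains; maximum flow = 20.
By max-flow min-cut, the minimum cut capacity equals the max flow.
In the residual graph, reachable from Res: {Res, v2}.
Min-cut edges: Res→v1 (3), Res→Out (10), v2→v3 (7); capacity 3 + 10 + 7 = 20.

20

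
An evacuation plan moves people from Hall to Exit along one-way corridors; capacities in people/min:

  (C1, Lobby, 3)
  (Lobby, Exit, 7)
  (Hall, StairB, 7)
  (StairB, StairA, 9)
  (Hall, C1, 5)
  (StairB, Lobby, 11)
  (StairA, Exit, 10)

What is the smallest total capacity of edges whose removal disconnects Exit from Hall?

10

Augment Hall→C1→Lobby→Exit: bottleneck 3, flow now 3.
Augment Hall→StairB→Lobby→Exit: bottleneck 4, flow now 7.
Augment Hall→StairB→StairA→Exit: bottleneck 3, flow now 10.
No augmenting path remains; maximum flow = 10.
By max-flow min-cut, the minimum cut capacity equals the max flow.
In the residual graph, reachable from Hall: {Hall, C1}.
Min-cut edges: Hall→StairB (7), C1→Lobby (3); capacity 7 + 3 = 10.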